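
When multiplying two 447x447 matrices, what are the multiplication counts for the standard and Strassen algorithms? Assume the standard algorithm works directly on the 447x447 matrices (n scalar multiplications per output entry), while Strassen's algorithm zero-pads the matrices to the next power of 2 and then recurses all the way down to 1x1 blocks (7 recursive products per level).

Matrix multiplication for 447x447 matrices:

Strassen's algorithm requires power-of-2 dimensions. Pad 447x447 to 512x512 (next power of 2).

Standard algorithm: 447^3 = 89314623 multiplications
Strassen's algorithm: 7^(log2(512)) = 7^9 = 40353607 multiplications
Savings: 89314623 - 40353607 = 48961016 multiplications

Standard: 89314623 multiplications (447^3). Strassen: 40353607 multiplications (7^9, after padding to 512x512). Strassen reduces 8 recursive multiplications to 7 at each level.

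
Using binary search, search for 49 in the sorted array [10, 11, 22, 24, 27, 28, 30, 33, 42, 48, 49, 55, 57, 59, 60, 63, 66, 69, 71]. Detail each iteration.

Binary search for 49 in [10, 11, 22, 24, 27, 28, 30, 33, 42, 48, 49, 55, 57, 59, 60, 63, 66, 69, 71]:

lo=0, hi=18, mid=9, arr[mid]=48 -> 48 < 49, search right half
lo=10, hi=18, mid=14, arr[mid]=60 -> 60 > 49, search left half
lo=10, hi=13, mid=11, arr[mid]=55 -> 55 > 49, search left half
lo=10, hi=10, mid=10, arr[mid]=49 -> Found target at index 10!

Binary search finds 49 at index 10 after 4 comparisons. The search repeatedly halves the search space by comparing with the middle element.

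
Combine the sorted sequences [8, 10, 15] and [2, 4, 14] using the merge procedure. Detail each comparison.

Merging process:

Compare 8 vs 2: take 2 from right. Merged: [2]
Compare 8 vs 4: take 4 from right. Merged: [2, 4]
Compare 8 vs 14: take 8 from left. Merged: [2, 4, 8]
Compare 10 vs 14: take 10 from left. Merged: [2, 4, 8, 10]
Compare 15 vs 14: take 14 from right. Merged: [2, 4, 8, 10, 14]
Append remaining from left: [15]. Merged: [2, 4, 8, 10, 14, 15]

Final merged array: [2, 4, 8, 10, 14, 15]
Total comparisons: 5

The merged array is [2, 4, 8, 10, 14, 15], requiring 5 comparisons. The merge step runs in O(n) time where n is the total number of elements.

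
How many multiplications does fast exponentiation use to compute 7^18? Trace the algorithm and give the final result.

Computing 7^18 by squaring (build up from 7^1; each line after the first costs one multiplication):

7^1 = 7
7^2 = (7^1)^2 = 7^2 = 49
7^4 = (7^2)^2 = 49^2 = 2401
7^8 = (7^4)^2 = 2401^2 = 5764801
7^9 = 7 * 7^8 = 7 * 5764801 = 40353607
7^18 = (7^9)^2 = 40353607^2 = 1628413597910449

Result: 1628413597910449
Multiplications needed: 5 (5 lines after 7^1)

7^18 = 1628413597910449. Using exponentiation by squaring, this requires 5 multiplications. The key idea: if the exponent is even, square the half-power; if odd, multiply by the base once.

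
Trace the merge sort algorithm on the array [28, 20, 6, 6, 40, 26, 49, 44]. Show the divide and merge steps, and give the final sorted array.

Merge sort trace:

Split: [28, 20, 6, 6, 40, 26, 49, 44] -> [28, 20, 6, 6] and [40, 26, 49, 44]
  Split: [28, 20, 6, 6] -> [28, 20] and [6, 6]
    Split: [28, 20] -> [28] and [20]
    Merge: [28] + [20] -> [20, 28]
    Split: [6, 6] -> [6] and [6]
    Merge: [6] + [6] -> [6, 6]
  Merge: [20, 28] + [6, 6] -> [6, 6, 20, 28]
  Split: [40, 26, 49, 44] -> [40, 26] and [49, 44]
    Split: [40, 26] -> [40] and [26]
    Merge: [40] + [26] -> [26, 40]
    Split: [49, 44] -> [49] and [44]
    Merge: [49] + [44] -> [44, 49]
  Merge: [26, 40] + [44, 49] -> [26, 40, 44, 49]
Merge: [6, 6, 20, 28] + [26, 40, 44, 49] -> [6, 6, 20, 26, 28, 40, 44, 49]

Final sorted array: [6, 6, 20, 26, 28, 40, 44, 49]

The merge sort proceeds by recursively splitting the array and merging sorted halves.
After all merges, the sorted array is [6, 6, 20, 26, 28, 40, 44, 49].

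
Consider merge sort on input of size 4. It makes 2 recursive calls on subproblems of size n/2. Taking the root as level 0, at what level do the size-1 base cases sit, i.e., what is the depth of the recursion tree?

For divide and conquer with division factor 2:

Problem sizes at each level:
Level 0: 4
Level 1: 2
Level 2: 1

The root is level 0 and the size-1 base case is level 2 (the tree spans levels 0 through 2, i.e. 3 levels counting the root), so the depth is the number of divisions: log_2(4) = 2

The recursion tree depth is log_2(4) = 2. At each level, the problem size is divided by 2, so it takes 2 divisions to reduce to a base case of size 1. The algorithm makes 2 recursive calls at each level.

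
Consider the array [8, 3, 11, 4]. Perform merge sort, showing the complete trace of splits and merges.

Merge sort trace:

Split: [8, 3, 11, 4] -> [8, 3] and [11, 4]
  Split: [8, 3] -> [8] and [3]
  Merge: [8] + [3] -> [3, 8]
  Split: [11, 4] -> [11] and [4]
  Merge: [11] + [4] -> [4, 11]
Merge: [3, 8] + [4, 11] -> [3, 4, 8, 11]

Final sorted array: [3, 4, 8, 11]

The merge sort proceeds by recursively splitting the array and merging sorted halves.
After all merges, the sorted array is [3, 4, 8, 11].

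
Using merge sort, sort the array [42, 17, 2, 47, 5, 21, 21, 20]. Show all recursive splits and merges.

Merge sort trace:

Split: [42, 17, 2, 47, 5, 21, 21, 20] -> [42, 17, 2, 47] and [5, 21, 21, 20]
  Split: [42, 17, 2, 47] -> [42, 17] and [2, 47]
    Split: [42, 17] -> [42] and [17]
    Merge: [42] + [17] -> [17, 42]
    Split: [2, 47] -> [2] and [47]
    Merge: [2] + [47] -> [2, 47]
  Merge: [17, 42] + [2, 47] -> [2, 17, 42, 47]
  Split: [5, 21, 21, 20] -> [5, 21] and [21, 20]
    Split: [5, 21] -> [5] and [21]
    Merge: [5] + [21] -> [5, 21]
    Split: [21, 20] -> [21] and [20]
    Merge: [21] + [20] -> [20, 21]
  Merge: [5, 21] + [20, 21] -> [5, 20, 21, 21]
Merge: [2, 17, 42, 47] + [5, 20, 21, 21] -> [2, 5, 17, 20, 21, 21, 42, 47]

Final sorted array: [2, 5, 17, 20, 21, 21, 42, 47]

The merge sort proceeds by recursively splitting the array and merging sorted halves.
After all merges, the sorted array is [2, 5, 17, 20, 21, 21, 42, 47].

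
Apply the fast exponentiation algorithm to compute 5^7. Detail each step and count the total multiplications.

Computing 5^7 by squaring (build up from 5^1; each line after the first costs one multiplication):

5^1 = 5
5^2 = (5^1)^2 = 5^2 = 25
5^3 = 5 * 5^2 = 5 * 25 = 125
5^6 = (5^3)^2 = 125^2 = 15625
5^7 = 5 * 5^6 = 5 * 15625 = 78125

Result: 78125
Multiplications needed: 4 (4 lines after 5^1)

5^7 = 78125. Using exponentiation by squaring, this requires 4 multiplications. The key idea: if the exponent is even, square the half-power; if odd, multiply by the base once.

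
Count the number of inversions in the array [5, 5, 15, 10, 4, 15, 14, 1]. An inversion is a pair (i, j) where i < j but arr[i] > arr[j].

Finding inversions in [5, 5, 15, 10, 4, 15, 14, 1]:

(0, 4): arr[0]=5 > arr[4]=4
(0, 7): arr[0]=5 > arr[7]=1
(1, 4): arr[1]=5 > arr[4]=4
(1, 7): arr[1]=5 > arr[7]=1
(2, 3): arr[2]=15 > arr[3]=10
(2, 4): arr[2]=15 > arr[4]=4
(2, 6): arr[2]=15 > arr[6]=14
(2, 7): arr[2]=15 > arr[7]=1
(3, 4): arr[3]=10 > arr[4]=4
(3, 7): arr[3]=10 > arr[7]=1
(4, 7): arr[4]=4 > arr[7]=1
(5, 6): arr[5]=15 > arr[6]=14
(5, 7): arr[5]=15 > arr[7]=1
(6, 7): arr[6]=14 > arr[7]=1

Total inversions: 14

The array has 14 inversion(s): (0,4), (0,7), (1,4), (1,7), (2,3), (2,4), (2,6), (2,7), (3,4), (3,7), (4,7), (5,6), (5,7), (6,7). Each pair (i,j) satisfies i < j and arr[i] > arr[j].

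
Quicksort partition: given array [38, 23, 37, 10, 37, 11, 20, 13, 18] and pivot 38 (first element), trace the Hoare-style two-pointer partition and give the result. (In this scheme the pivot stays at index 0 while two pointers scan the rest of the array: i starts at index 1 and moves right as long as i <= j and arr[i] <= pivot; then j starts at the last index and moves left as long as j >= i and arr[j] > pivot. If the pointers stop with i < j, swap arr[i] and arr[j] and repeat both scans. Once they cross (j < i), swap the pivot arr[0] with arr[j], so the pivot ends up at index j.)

Hoare-style two-pointer partition with pivot = 38:

Initial array: [38, 23, 37, 10, 37, 11, 20, 13, 18]

Pointers start at i = 1, j = 8.
i ends at 9, j ends at 8: the pointers have crossed (j < i), so scanning stops.

Swap pivot arr[0] with arr[8] to place pivot at position 8: [18, 23, 37, 10, 37, 11, 20, 13, 38]
Pivot position: 8

After partitioning with pivot 38, the array becomes [18, 23, 37, 10, 37, 11, 20, 13, 38]. The pivot is placed at index 8. All elements to the left of the pivot are <= 38, and all elements to the right are > 38.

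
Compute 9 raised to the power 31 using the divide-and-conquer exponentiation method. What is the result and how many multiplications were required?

Computing 9^31 by squaring (build up from 9^1; each line after the first costs one multiplication):

9^1 = 9
9^2 = (9^1)^2 = 9^2 = 81
9^3 = 9 * 9^2 = 9 * 81 = 729
9^6 = (9^3)^2 = 729^2 = 531441
9^7 = 9 * 9^6 = 9 * 531441 = 4782969
9^14 = (9^7)^2 = 4782969^2 = 22876792454961
9^15 = 9 * 9^14 = 9 * 22876792454961 = 205891132094649
9^30 = (9^15)^2 = 205891132094649^2 = 42391158275216203514294433201
9^31 = 9 * 9^30 = 9 * 42391158275216203514294433201 = 381520424476945831628649898809

Result: 381520424476945831628649898809
Multiplications needed: 8 (8 lines after 9^1)

9^31 = 381520424476945831628649898809. Using exponentiation by squaring, this requires 8 multiplications. The key idea: if the exponent is even, square the half-power; if odd, multiply by the base once.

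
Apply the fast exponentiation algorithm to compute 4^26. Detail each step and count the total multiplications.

Computing 4^26 by squaring (build up from 4^1; each line after the first costs one multiplication):

4^1 = 4
4^2 = (4^1)^2 = 4^2 = 16
4^3 = 4 * 4^2 = 4 * 16 = 64
4^6 = (4^3)^2 = 64^2 = 4096
4^12 = (4^6)^2 = 4096^2 = 16777216
4^13 = 4 * 4^12 = 4 * 16777216 = 67108864
4^26 = (4^13)^2 = 67108864^2 = 4503599627370496

Result: 4503599627370496
Multiplications needed: 6 (6 lines after 4^1)

4^26 = 4503599627370496. Using exponentiation by squaring, this requires 6 multiplications. The key idea: if the exponent is even, square the half-power; if odd, multiply by the base once.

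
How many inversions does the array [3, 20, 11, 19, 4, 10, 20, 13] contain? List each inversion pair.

Finding inversions in [3, 20, 11, 19, 4, 10, 20, 13]:

(1, 2): arr[1]=20 > arr[2]=11
(1, 3): arr[1]=20 > arr[3]=19
(1, 4): arr[1]=20 > arr[4]=4
(1, 5): arr[1]=20 > arr[5]=10
(1, 7): arr[1]=20 > arr[7]=13
(2, 4): arr[2]=11 > arr[4]=4
(2, 5): arr[2]=11 > arr[5]=10
(3, 4): arr[3]=19 > arr[4]=4
(3, 5): arr[3]=19 > arr[5]=10
(3, 7): arr[3]=19 > arr[7]=13
(6, 7): arr[6]=20 > arr[7]=13

Total inversions: 11

The array has 11 inversion(s): (1,2), (1,3), (1,4), (1,5), (1,7), (2,4), (2,5), (3,4), (3,5), (3,7), (6,7). Each pair (i,j) satisfies i < j and arr[i] > arr[j].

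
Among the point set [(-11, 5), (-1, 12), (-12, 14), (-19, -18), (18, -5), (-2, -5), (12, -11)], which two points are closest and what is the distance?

Computing all pairwise distances among 7 points:

d((-11, 5), (-1, 12)) = 12.2066
d((-11, 5), (-12, 14)) = 9.0554
d((-11, 5), (-19, -18)) = 24.3516
d((-11, 5), (18, -5)) = 30.6757
d((-11, 5), (-2, -5)) = 13.4536
d((-11, 5), (12, -11)) = 28.0179
d((-1, 12), (-12, 14)) = 11.1803
d((-1, 12), (-19, -18)) = 34.9857
d((-1, 12), (18, -5)) = 25.4951
d((-1, 12), (-2, -5)) = 17.0294
d((-1, 12), (12, -11)) = 26.4197
d((-12, 14), (-19, -18)) = 32.7567
d((-12, 14), (18, -5)) = 35.5106
d((-12, 14), (-2, -5)) = 21.4709
d((-12, 14), (12, -11)) = 34.6554
d((-19, -18), (18, -5)) = 39.2173
d((-19, -18), (-2, -5)) = 21.4009
d((-19, -18), (12, -11)) = 31.7805
d((18, -5), (-2, -5)) = 20.0
d((18, -5), (12, -11)) = 8.4853 <-- minimum
d((-2, -5), (12, -11)) = 15.2315

Closest pair: (18, -5) and (12, -11) with distance 8.4853

The closest pair is (18, -5) and (12, -11) with Euclidean distance 8.4853. For 7 points, brute-force pairwise comparison is shown above. For large n, the divide-and-conquer algorithm (sort by x, recurse on halves, check the dividing strip) achieves O(n log n).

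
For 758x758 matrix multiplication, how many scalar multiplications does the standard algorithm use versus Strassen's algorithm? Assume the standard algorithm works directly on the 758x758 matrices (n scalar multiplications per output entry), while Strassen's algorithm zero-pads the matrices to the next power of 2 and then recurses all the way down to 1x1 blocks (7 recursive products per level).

Matrix multiplication for 758x758 matrices:

Strassen's algorithm requires power-of-2 dimensions. Pad 758x758 to 1024x1024 (next power of 2).

Standard algorithm: 758^3 = 435519512 multiplications
Strassen's algorithm: 7^(log2(1024)) = 7^10 = 282475249 multiplications
Savings: 435519512 - 282475249 = 153044263 multiplications

Standard: 435519512 multiplications (758^3). Strassen: 282475249 multiplications (7^10, after padding to 1024x1024). Strassen reduces 8 recursive multiplications to 7 at each level.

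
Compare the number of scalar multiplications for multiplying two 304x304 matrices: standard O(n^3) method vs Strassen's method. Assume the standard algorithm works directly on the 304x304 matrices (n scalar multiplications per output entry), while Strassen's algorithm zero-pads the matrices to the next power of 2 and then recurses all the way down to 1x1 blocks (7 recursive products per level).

Matrix multiplication for 304x304 matrices:

Strassen's algorithm requires power-of-2 dimensions. Pad 304x304 to 512x512 (next power of 2).

Standard algorithm: 304^3 = 28094464 multiplications
Strassen's algorithm: 7^(log2(512)) = 7^9 = 40353607 multiplications
Difference: 28094464 - 40353607 = -12259143 (Strassen uses MORE here due to padding overhead — for small or just-over-power-of-2 n, padding can outweigh the per-level savings)

Standard: 28094464 multiplications (304^3). Strassen: 40353607 multiplications (7^9, after padding to 512x512). Strassen reduces 8 recursive multiplications to 7 at each level.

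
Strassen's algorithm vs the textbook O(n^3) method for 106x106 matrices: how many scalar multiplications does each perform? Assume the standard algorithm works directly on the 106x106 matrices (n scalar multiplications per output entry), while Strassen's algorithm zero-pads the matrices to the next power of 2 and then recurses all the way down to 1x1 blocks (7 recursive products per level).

Matrix multiplication for 106x106 matrices:

Strassen's algorithm requires power-of-2 dimensions. Pad 106x106 to 128x128 (next power of 2).

Standard algorithm: 106^3 = 1191016 multiplications
Strassen's algorithm: 7^(log2(128)) = 7^7 = 823543 multiplications
Savings: 1191016 - 823543 = 367473 multiplications

Standard: 1191016 multiplications (106^3). Strassen: 823543 multiplications (7^7, after padding to 128x128). Strassen reduces 8 recursive multiplications to 7 at each level.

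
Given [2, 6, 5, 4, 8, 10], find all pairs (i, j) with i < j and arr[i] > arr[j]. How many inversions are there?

Finding inversions in [2, 6, 5, 4, 8, 10]:

(1, 2): arr[1]=6 > arr[2]=5
(1, 3): arr[1]=6 > arr[3]=4
(2, 3): arr[2]=5 > arr[3]=4

Total inversions: 3

The array has 3 inversion(s): (1,2), (1,3), (2,3). Each pair (i,j) satisfies i < j and arr[i] > arr[j].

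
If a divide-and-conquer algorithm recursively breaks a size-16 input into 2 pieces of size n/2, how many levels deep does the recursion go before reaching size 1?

For divide and conquer with division factor 2:

Problem sizes at each level:
Level 0: 16
Level 1: 8
Level 2: 4
Level 3: 2
Level 4: 1

The root is level 0 and the size-1 base case is level 4 (the tree spans levels 0 through 4, i.e. 5 levels counting the root), so the depth is the number of divisions: log_2(16) = 4

The recursion tree depth is log_2(16) = 4. At each level, the problem size is divided by 2, so it takes 4 divisions to reduce to a base case of size 1. The algorithm makes 2 recursive calls at each level.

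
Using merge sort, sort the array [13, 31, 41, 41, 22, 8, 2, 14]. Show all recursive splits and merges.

Merge sort trace:

Split: [13, 31, 41, 41, 22, 8, 2, 14] -> [13, 31, 41, 41] and [22, 8, 2, 14]
  Split: [13, 31, 41, 41] -> [13, 31] and [41, 41]
    Split: [13, 31] -> [13] and [31]
    Merge: [13] + [31] -> [13, 31]
    Split: [41, 41] -> [41] and [41]
    Merge: [41] + [41] -> [41, 41]
  Merge: [13, 31] + [41, 41] -> [13, 31, 41, 41]
  Split: [22, 8, 2, 14] -> [22, 8] and [2, 14]
    Split: [22, 8] -> [22] and [8]
    Merge: [22] + [8] -> [8, 22]
    Split: [2, 14] -> [2] and [14]
    Merge: [2] + [14] -> [2, 14]
  Merge: [8, 22] + [2, 14] -> [2, 8, 14, 22]
Merge: [13, 31, 41, 41] + [2, 8, 14, 22] -> [2, 8, 13, 14, 22, 31, 41, 41]

Final sorted array: [2, 8, 13, 14, 22, 31, 41, 41]

The merge sort proceeds by recursively splitting the array and merging sorted halves.
After all merges, the sorted array is [2, 8, 13, 14, 22, 31, 41, 41].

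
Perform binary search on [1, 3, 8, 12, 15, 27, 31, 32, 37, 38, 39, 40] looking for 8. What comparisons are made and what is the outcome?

Binary search for 8 in [1, 3, 8, 12, 15, 27, 31, 32, 37, 38, 39, 40]:

lo=0, hi=11, mid=5, arr[mid]=27 -> 27 > 8, search left half
lo=0, hi=4, mid=2, arr[mid]=8 -> Found target at index 2!

Binary search finds 8 at index 2 after 2 comparisons. The search repeatedly halves the search space by comparing with the middle element.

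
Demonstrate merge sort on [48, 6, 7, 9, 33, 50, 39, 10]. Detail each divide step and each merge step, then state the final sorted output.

Merge sort trace:

Split: [48, 6, 7, 9, 33, 50, 39, 10] -> [48, 6, 7, 9] and [33, 50, 39, 10]
  Split: [48, 6, 7, 9] -> [48, 6] and [7, 9]
    Split: [48, 6] -> [48] and [6]
    Merge: [48] + [6] -> [6, 48]
    Split: [7, 9] -> [7] and [9]
    Merge: [7] + [9] -> [7, 9]
  Merge: [6, 48] + [7, 9] -> [6, 7, 9, 48]
  Split: [33, 50, 39, 10] -> [33, 50] and [39, 10]
    Split: [33, 50] -> [33] and [50]
    Merge: [33] + [50] -> [33, 50]
    Split: [39, 10] -> [39] and [10]
    Merge: [39] + [10] -> [10, 39]
  Merge: [33, 50] + [10, 39] -> [10, 33, 39, 50]
Merge: [6, 7, 9, 48] + [10, 33, 39, 50] -> [6, 7, 9, 10, 33, 39, 48, 50]

Final sorted array: [6, 7, 9, 10, 33, 39, 48, 50]

The merge sort proceeds by recursively splitting the array and merging sorted halves.
After all merges, the sorted array is [6, 7, 9, 10, 33, 39, 48, 50].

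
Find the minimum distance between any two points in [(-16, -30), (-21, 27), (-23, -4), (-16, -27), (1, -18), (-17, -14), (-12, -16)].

Computing all pairwise distances among 7 points:

d((-16, -30), (-21, 27)) = 57.2189
d((-16, -30), (-23, -4)) = 26.9258
d((-16, -30), (-16, -27)) = 3.0 <-- minimum
d((-16, -30), (1, -18)) = 20.8087
d((-16, -30), (-17, -14)) = 16.0312
d((-16, -30), (-12, -16)) = 14.5602
d((-21, 27), (-23, -4)) = 31.0644
d((-21, 27), (-16, -27)) = 54.231
d((-21, 27), (1, -18)) = 50.0899
d((-21, 27), (-17, -14)) = 41.1947
d((-21, 27), (-12, -16)) = 43.9318
d((-23, -4), (-16, -27)) = 24.0416
d((-23, -4), (1, -18)) = 27.7849
d((-23, -4), (-17, -14)) = 11.6619
d((-23, -4), (-12, -16)) = 16.2788
d((-16, -27), (1, -18)) = 19.2354
d((-16, -27), (-17, -14)) = 13.0384
d((-16, -27), (-12, -16)) = 11.7047
d((1, -18), (-17, -14)) = 18.4391
d((1, -18), (-12, -16)) = 13.1529
d((-17, -14), (-12, -16)) = 5.3852

Closest pair: (-16, -30) and (-16, -27) with distance 3.0

The closest pair is (-16, -30) and (-16, -27) with Euclidean distance 3.0. For 7 points, brute-force pairwise comparison is shown above. For large n, the divide-and-conquer algorithm (sort by x, recurse on halves, check the dividing strip) achieves O(n log n).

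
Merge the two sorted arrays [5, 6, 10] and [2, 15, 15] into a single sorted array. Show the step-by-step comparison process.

Merging process:

Compare 5 vs 2: take 2 from right. Merged: [2]
Compare 5 vs 15: take 5 from left. Merged: [2, 5]
Compare 6 vs 15: take 6 from left. Merged: [2, 5, 6]
Compare 10 vs 15: take 10 from left. Merged: [2, 5, 6, 10]
Append remaining from right: [15, 15]. Merged: [2, 5, 6, 10, 15, 15]

Final merged array: [2, 5, 6, 10, 15, 15]
Total comparisons: 4

The merged array is [2, 5, 6, 10, 15, 15], requiring 4 comparisons. The merge step runs in O(n) time where n is the total number of elements.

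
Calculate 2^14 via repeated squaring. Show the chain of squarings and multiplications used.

Computing 2^14 by squaring (build up from 2^1; each line after the first costs one multiplication):

2^1 = 2
2^2 = (2^1)^2 = 2^2 = 4
2^3 = 2 * 2^2 = 2 * 4 = 8
2^6 = (2^3)^2 = 8^2 = 64
2^7 = 2 * 2^6 = 2 * 64 = 128
2^14 = (2^7)^2 = 128^2 = 16384

Result: 16384
Multiplications needed: 5 (5 lines after 2^1)

2^14 = 16384. Using exponentiation by squaring, this requires 5 multiplications. The key idea: if the exponent is even, square the half-power; if odd, multiply by the base once.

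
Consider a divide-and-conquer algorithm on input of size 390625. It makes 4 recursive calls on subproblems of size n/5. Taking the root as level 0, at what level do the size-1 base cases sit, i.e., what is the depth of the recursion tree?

For divide and conquer with division factor 5:

Problem sizes at each level:
Level 0: 390625
Level 1: 78125
Level 2: 15625
Level 3: 3125
Level 4: 625
Level 5: 125
Level 6: 25
Level 7: 5
Level 8: 1

The root is level 0 and the size-1 base case is level 8 (the tree spans levels 0 through 8, i.e. 9 levels counting the root), so the depth is the number of divisions: log_5(390625) = 8

The recursion tree depth is log_5(390625) = 8. At each level, the problem size is divided by 5, so it takes 8 divisions to reduce to a base case of size 1. The algorithm makes 4 recursive calls at each level.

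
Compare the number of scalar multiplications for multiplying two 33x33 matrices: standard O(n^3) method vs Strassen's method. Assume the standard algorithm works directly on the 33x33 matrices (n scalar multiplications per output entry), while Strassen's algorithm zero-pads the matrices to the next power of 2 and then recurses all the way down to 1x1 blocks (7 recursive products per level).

Matrix multiplication for 33x33 matrices:

Strassen's algorithm requires power-of-2 dimensions. Pad 33x33 to 64x64 (next power of 2).

Standard algorithm: 33^3 = 35937 multiplications
Strassen's algorithm: 7^(log2(64)) = 7^6 = 117649 multiplications
Difference: 35937 - 117649 = -81712 (Strassen uses MORE here due to padding overhead — for small or just-over-power-of-2 n, padding can outweigh the per-level savings)

Standard: 35937 multiplications (33^3). Strassen: 117649 multiplications (7^6, after padding to 64x64). Strassen reduces 8 recursive multiplications to 7 at each level.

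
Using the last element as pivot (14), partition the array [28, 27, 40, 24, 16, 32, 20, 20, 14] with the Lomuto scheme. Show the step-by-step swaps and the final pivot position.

Lomuto partition with pivot = 14:

Initial array: [28, 27, 40, 24, 16, 32, 20, 20, 14]

arr[0]=28 > 14: no swap
arr[1]=27 > 14: no swap
arr[2]=40 > 14: no swap
arr[3]=24 > 14: no swap
arr[4]=16 > 14: no swap
arr[5]=32 > 14: no swap
arr[6]=20 > 14: no swap
arr[7]=20 > 14: no swap

Place pivot at position 0: [14, 27, 40, 24, 16, 32, 20, 20, 28]
Pivot position: 0

After partitioning with pivot 14, the array becomes [14, 27, 40, 24, 16, 32, 20, 20, 28]. The pivot is placed at index 0. All elements to the left of the pivot are <= 14, and all elements to the right are > 14.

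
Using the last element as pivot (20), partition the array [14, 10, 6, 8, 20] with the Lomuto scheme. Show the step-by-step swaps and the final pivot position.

Lomuto partition with pivot = 20:

Initial array: [14, 10, 6, 8, 20]

arr[0]=14 <= 20: swap with position 0, array becomes [14, 10, 6, 8, 20]
arr[1]=10 <= 20: swap with position 1, array becomes [14, 10, 6, 8, 20]
arr[2]=6 <= 20: swap with position 2, array becomes [14, 10, 6, 8, 20]
arr[3]=8 <= 20: swap with position 3, array becomes [14, 10, 6, 8, 20]

Place pivot at position 4: [14, 10, 6, 8, 20]
Pivot position: 4

After partitioning with pivot 20, the array becomes [14, 10, 6, 8, 20]. The pivot is placed at index 4. All elements to the left of the pivot are <= 20, and all elements to the right are > 20.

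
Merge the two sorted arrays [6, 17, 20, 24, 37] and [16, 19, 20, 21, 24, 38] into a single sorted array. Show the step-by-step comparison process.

Merging process:

Compare 6 vs 16: take 6 from left. Merged: [6]
Compare 17 vs 16: take 16 from right. Merged: [6, 16]
Compare 17 vs 19: take 17 from left. Merged: [6, 16, 17]
Compare 20 vs 19: take 19 from right. Merged: [6, 16, 17, 19]
Compare 20 vs 20: take 20 from left. Merged: [6, 16, 17, 19, 20]
Compare 24 vs 20: take 20 from right. Merged: [6, 16, 17, 19, 20, 20]
Compare 24 vs 21: take 21 from right. Merged: [6, 16, 17, 19, 20, 20, 21]
Compare 24 vs 24: take 24 from left. Merged: [6, 16, 17, 19, 20, 20, 21, 24]
Compare 37 vs 24: take 24 from right. Merged: [6, 16, 17, 19, 20, 20, 21, 24, 24]
Compare 37 vs 38: take 37 from left. Merged: [6, 16, 17, 19, 20, 20, 21, 24, 24, 37]
Append remaining from right: [38]. Merged: [6, 16, 17, 19, 20, 20, 21, 24, 24, 37, 38]

Final merged array: [6, 16, 17, 19, 20, 20, 21, 24, 24, 37, 38]
Total comparisons: 10

The merged array is [6, 16, 17, 19, 20, 20, 21, 24, 24, 37, 38], requiring 10 comparisons. The merge step runs in O(n) time where n is the total number of elements.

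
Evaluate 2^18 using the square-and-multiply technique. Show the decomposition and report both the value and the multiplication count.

Computing 2^18 by squaring (build up from 2^1; each line after the first costs one multiplication):

2^1 = 2
2^2 = (2^1)^2 = 2^2 = 4
2^4 = (2^2)^2 = 4^2 = 16
2^8 = (2^4)^2 = 16^2 = 256
2^9 = 2 * 2^8 = 2 * 256 = 512
2^18 = (2^9)^2 = 512^2 = 262144

Result: 262144
Multiplications needed: 5 (5 lines after 2^1)

2^18 = 262144. Using exponentiation by squaring, this requires 5 multiplications. The key idea: if the exponent is even, square the half-power; if odd, multiply by the base once.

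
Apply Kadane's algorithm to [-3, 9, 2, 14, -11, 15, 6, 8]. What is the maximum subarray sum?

Using Kadane's algorithm on [-3, 9, 2, 14, -11, 15, 6, 8]:

Scanning through the array:
Position 1 (value 9): max_ending_here = 9, max_so_far = 9
Position 2 (value 2): max_ending_here = 11, max_so_far = 11
Position 3 (value 14): max_ending_here = 25, max_so_far = 25
Position 4 (value -11): max_ending_here = 14, max_so_far = 25
Position 5 (value 15): max_ending_here = 29, max_so_far = 29
Position 6 (value 6): max_ending_here = 35, max_so_far = 35
Position 7 (value 8): max_ending_here = 43, max_so_far = 43

Maximum subarray: [9, 2, 14, -11, 15, 6, 8]
Maximum sum: 43

The maximum subarray is [9, 2, 14, -11, 15, 6, 8] with sum 43. This subarray runs from index 1 to index 7.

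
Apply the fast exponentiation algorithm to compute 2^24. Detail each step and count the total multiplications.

Computing 2^24 by squaring (build up from 2^1; each line after the first costs one multiplication):

2^1 = 2
2^2 = (2^1)^2 = 2^2 = 4
2^3 = 2 * 2^2 = 2 * 4 = 8
2^6 = (2^3)^2 = 8^2 = 64
2^12 = (2^6)^2 = 64^2 = 4096
2^24 = (2^12)^2 = 4096^2 = 16777216

Result: 16777216
Multiplications needed: 5 (5 lines after 2^1)

2^24 = 16777216. Using exponentiation by squaring, this requires 5 multiplications. The key idea: if the exponent is even, square the half-power; if odd, multiply by the base once.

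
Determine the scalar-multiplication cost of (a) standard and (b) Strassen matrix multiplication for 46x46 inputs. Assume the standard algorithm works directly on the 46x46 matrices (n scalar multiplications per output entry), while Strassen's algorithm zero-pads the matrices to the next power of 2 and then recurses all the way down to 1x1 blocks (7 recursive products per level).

Matrix multiplication for 46x46 matrices:

Strassen's algorithm requires power-of-2 dimensions. Pad 46x46 to 64x64 (next power of 2).

Standard algorithm: 46^3 = 97336 multiplications
Strassen's algorithm: 7^(log2(64)) = 7^6 = 117649 multiplications
Difference: 97336 - 117649 = -20313 (Strassen uses MORE here due to padding overhead — for small or just-over-power-of-2 n, padding can outweigh the per-level savings)

Standard: 97336 multiplications (46^3). Strassen: 117649 multiplications (7^6, after padding to 64x64). Strassen reduces 8 recursive multiplications to 7 at each level.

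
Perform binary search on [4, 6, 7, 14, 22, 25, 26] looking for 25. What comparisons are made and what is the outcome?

Binary search for 25 in [4, 6, 7, 14, 22, 25, 26]:

lo=0, hi=6, mid=3, arr[mid]=14 -> 14 < 25, search right half
lo=4, hi=6, mid=5, arr[mid]=25 -> Found target at index 5!

Binary search finds 25 at index 5 after 2 comparisons. The search repeatedly halves the search space by comparing with the middle element.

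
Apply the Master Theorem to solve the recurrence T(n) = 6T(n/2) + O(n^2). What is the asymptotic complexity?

Master Theorem for T(n) = 6T(n/2) + O(n^2):

a = 6, b = 2, c = 2
log_b(a) = log_2(6) = 2.5850

Case 1: c = 2 < log_2(6) = 2.5850
T(n) = O(n^(log_2 6))

For T(n) = 6T(n/2) + O(n^2): log_2(6) = 2.5850. This is Case 1 of the Master Theorem (c < log_b(a), work dominated by leaves), giving O(n^(log_2 6)).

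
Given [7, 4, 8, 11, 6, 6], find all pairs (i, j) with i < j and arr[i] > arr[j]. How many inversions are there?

Finding inversions in [7, 4, 8, 11, 6, 6]:

(0, 1): arr[0]=7 > arr[1]=4
(0, 4): arr[0]=7 > arr[4]=6
(0, 5): arr[0]=7 > arr[5]=6
(2, 4): arr[2]=8 > arr[4]=6
(2, 5): arr[2]=8 > arr[5]=6
(3, 4): arr[3]=11 > arr[4]=6
(3, 5): arr[3]=11 > arr[5]=6

Total inversions: 7

The array has 7 inversion(s): (0,1), (0,4), (0,5), (2,4), (2,5), (3,4), (3,5). Each pair (i,j) satisfies i < j and arr[i] > arr[j].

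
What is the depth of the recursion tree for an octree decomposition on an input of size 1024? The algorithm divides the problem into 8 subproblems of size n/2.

For divide and conquer with division factor 2:

Problem sizes at each level:
Level 0: 1024
Level 1: 512
Level 2: 256
Level 3: 128
Level 4: 64
Level 5: 32
Level 6: 16
Level 7: 8
Level 8: 4
Level 9: 2
Level 10: 1

The root is level 0 and the size-1 base case is level 10 (the tree spans levels 0 through 10, i.e. 11 levels counting the root), so the depth is the number of divisions: log_2(1024) = 10

The recursion tree depth is log_2(1024) = 10. At each level, the problem size is divided by 2, so it takes 10 divisions to reduce to a base case of size 1. The algorithm makes 8 recursive calls at each level.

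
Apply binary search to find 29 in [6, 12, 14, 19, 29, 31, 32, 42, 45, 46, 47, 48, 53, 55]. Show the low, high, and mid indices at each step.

Binary search for 29 in [6, 12, 14, 19, 29, 31, 32, 42, 45, 46, 47, 48, 53, 55]:

lo=0, hi=13, mid=6, arr[mid]=32 -> 32 > 29, search left half
lo=0, hi=5, mid=2, arr[mid]=14 -> 14 < 29, search right half
lo=3, hi=5, mid=4, arr[mid]=29 -> Found target at index 4!

Binary search finds 29 at index 4 after 3 comparisons. The search repeatedly halves the search space by comparing with the middle element.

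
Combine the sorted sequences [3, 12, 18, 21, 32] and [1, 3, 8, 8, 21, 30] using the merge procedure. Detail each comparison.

Merging process:

Compare 3 vs 1: take 1 from right. Merged: [1]
Compare 3 vs 3: take 3 from left. Merged: [1, 3]
Compare 12 vs 3: take 3 from right. Merged: [1, 3, 3]
Compare 12 vs 8: take 8 from right. Merged: [1, 3, 3, 8]
Compare 12 vs 8: take 8 from right. Merged: [1, 3, 3, 8, 8]
Compare 12 vs 21: take 12 from left. Merged: [1, 3, 3, 8, 8, 12]
Compare 18 vs 21: take 18 from left. Merged: [1, 3, 3, 8, 8, 12, 18]
Compare 21 vs 21: take 21 from left. Merged: [1, 3, 3, 8, 8, 12, 18, 21]
Compare 32 vs 21: take 21 from right. Merged: [1, 3, 3, 8, 8, 12, 18, 21, 21]
Compare 32 vs 30: take 30 from right. Merged: [1, 3, 3, 8, 8, 12, 18, 21, 21, 30]
Append remaining from left: [32]. Merged: [1, 3, 3, 8, 8, 12, 18, 21, 21, 30, 32]

Final merged array: [1, 3, 3, 8, 8, 12, 18, 21, 21, 30, 32]
Total comparisons: 10

The merged array is [1, 3, 3, 8, 8, 12, 18, 21, 21, 30, 32], requiring 10 comparisons. The merge step runs in O(n) time where n is the total number of elements.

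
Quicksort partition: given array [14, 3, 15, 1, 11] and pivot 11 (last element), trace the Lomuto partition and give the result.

Lomuto partition with pivot = 11:

Initial array: [14, 3, 15, 1, 11]

arr[0]=14 > 11: no swap
arr[1]=3 <= 11: swap with position 0, array becomes [3, 14, 15, 1, 11]
arr[2]=15 > 11: no swap
arr[3]=1 <= 11: swap with position 1, array becomes [3, 1, 15, 14, 11]

Place pivot at position 2: [3, 1, 11, 14, 15]
Pivot position: 2

After partitioning with pivot 11, the array becomes [3, 1, 11, 14, 15]. The pivot is placed at index 2. All elements to the left of the pivot are <= 11, and all elements to the right are > 11.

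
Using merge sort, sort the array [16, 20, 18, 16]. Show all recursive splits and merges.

Merge sort trace:

Split: [16, 20, 18, 16] -> [16, 20] and [18, 16]
  Split: [16, 20] -> [16] and [20]
  Merge: [16] + [20] -> [16, 20]
  Split: [18, 16] -> [18] and [16]
  Merge: [18] + [16] -> [16, 18]
Merge: [16, 20] + [16, 18] -> [16, 16, 18, 20]

Final sorted array: [16, 16, 18, 20]

The merge sort proceeds by recursively splitting the array and merging sorted halves.
After all merges, the sorted array is [16, 16, 18, 20].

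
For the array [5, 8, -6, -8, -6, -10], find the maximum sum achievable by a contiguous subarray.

Using Kadane's algorithm on [5, 8, -6, -8, -6, -10]:

Scanning through the array:
Position 1 (value 8): max_ending_here = 13, max_so_far = 13
Position 2 (value -6): max_ending_here = 7, max_so_far = 13
Position 3 (value -8): max_ending_here = -1, max_so_far = 13
Position 4 (value -6): max_ending_here = -6, max_so_far = 13
Position 5 (value -10): max_ending_here = -10, max_so_far = 13

Maximum subarray: [5, 8]
Maximum sum: 13

The maximum subarray is [5, 8] with sum 13. This subarray runs from index 0 to index 1.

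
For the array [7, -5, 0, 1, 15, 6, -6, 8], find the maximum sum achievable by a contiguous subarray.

Using Kadane's algorithm on [7, -5, 0, 1, 15, 6, -6, 8]:

Scanning through the array:
Position 1 (value -5): max_ending_here = 2, max_so_far = 7
Position 2 (value 0): max_ending_here = 2, max_so_far = 7
Position 3 (value 1): max_ending_here = 3, max_so_far = 7
Position 4 (value 15): max_ending_here = 18, max_so_far = 18
Position 5 (value 6): max_ending_here = 24, max_so_far = 24
Position 6 (value -6): max_ending_here = 18, max_so_far = 24
Position 7 (value 8): max_ending_here = 26, max_so_far = 26

Maximum subarray: [7, -5, 0, 1, 15, 6, -6, 8]
Maximum sum: 26

The maximum subarray is [7, -5, 0, 1, 15, 6, -6, 8] with sum 26. This subarray runs from index 0 to index 7.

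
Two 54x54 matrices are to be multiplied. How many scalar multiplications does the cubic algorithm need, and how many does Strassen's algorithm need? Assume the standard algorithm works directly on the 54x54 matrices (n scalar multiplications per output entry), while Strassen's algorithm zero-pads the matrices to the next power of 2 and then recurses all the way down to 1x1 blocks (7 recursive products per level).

Matrix multiplication for 54x54 matrices:

Strassen's algorithm requires power-of-2 dimensions. Pad 54x54 to 64x64 (next power of 2).

Standard algorithm: 54^3 = 157464 multiplications
Strassen's algorithm: 7^(log2(64)) = 7^6 = 117649 multiplications
Savings: 157464 - 117649 = 39815 multiplications

Standard: 157464 multiplications (54^3). Strassen: 117649 multiplications (7^6, after padding to 64x64). Strassen reduces 8 recursive multiplications to 7 at each level.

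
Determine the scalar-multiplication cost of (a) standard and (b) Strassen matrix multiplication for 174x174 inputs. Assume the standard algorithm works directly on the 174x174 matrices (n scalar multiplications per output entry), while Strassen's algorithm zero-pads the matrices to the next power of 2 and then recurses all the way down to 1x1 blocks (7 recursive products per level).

Matrix multiplication for 174x174 matrices:

Strassen's algorithm requires power-of-2 dimensions. Pad 174x174 to 256x256 (next power of 2).

Standard algorithm: 174^3 = 5268024 multiplications
Strassen's algorithm: 7^(log2(256)) = 7^8 = 5764801 multiplications
Difference: 5268024 - 5764801 = -496777 (Strassen uses MORE here due to padding overhead — for small or just-over-power-of-2 n, padding can outweigh the per-level savings)

Standard: 5268024 multiplications (174^3). Strassen: 5764801 multiplications (7^8, after padding to 256x256). Strassen reduces 8 recursive multiplications to 7 at each level.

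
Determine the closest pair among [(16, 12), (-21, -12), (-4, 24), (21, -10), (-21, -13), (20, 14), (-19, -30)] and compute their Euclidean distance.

Computing all pairwise distances among 7 points:

d((16, 12), (-21, -12)) = 44.1022
d((16, 12), (-4, 24)) = 23.3238
d((16, 12), (21, -10)) = 22.561
d((16, 12), (-21, -13)) = 44.6542
d((16, 12), (20, 14)) = 4.4721
d((16, 12), (-19, -30)) = 54.6717
d((-21, -12), (-4, 24)) = 39.8121
d((-21, -12), (21, -10)) = 42.0476
d((-21, -12), (-21, -13)) = 1.0 <-- minimum
d((-21, -12), (20, 14)) = 48.5489
d((-21, -12), (-19, -30)) = 18.1108
d((-4, 24), (21, -10)) = 42.2019
d((-4, 24), (-21, -13)) = 40.7185
d((-4, 24), (20, 14)) = 26.0
d((-4, 24), (-19, -30)) = 56.0446
d((21, -10), (-21, -13)) = 42.107
d((21, -10), (20, 14)) = 24.0208
d((21, -10), (-19, -30)) = 44.7214
d((-21, -13), (20, 14)) = 49.0918
d((-21, -13), (-19, -30)) = 17.1172
d((20, 14), (-19, -30)) = 58.7963

Closest pair: (-21, -12) and (-21, -13) with distance 1.0

The closest pair is (-21, -12) and (-21, -13) with Euclidean distance 1.0. For 7 points, brute-force pairwise comparison is shown above. For large n, the divide-and-conquer algorithm (sort by x, recurse on halves, check the dividing strip) achieves O(n log n).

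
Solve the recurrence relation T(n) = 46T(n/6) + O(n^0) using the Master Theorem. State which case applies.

Master Theorem for T(n) = 46T(n/6) + O(n^0):

a = 46, b = 6, c = 0
log_b(a) = log_6(46) = 2.1368

Case 1: c = 0 < log_6(46) = 2.1368
T(n) = O(n^(log_6 46))

For T(n) = 46T(n/6) + O(n^0): log_6(46) = 2.1368. This is Case 1 of the Master Theorem (c < log_b(a), work dominated by leaves), giving O(n^(log_6 46)).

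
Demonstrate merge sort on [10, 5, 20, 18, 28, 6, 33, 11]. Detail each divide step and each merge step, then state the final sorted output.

Merge sort trace:

Split: [10, 5, 20, 18, 28, 6, 33, 11] -> [10, 5, 20, 18] and [28, 6, 33, 11]
  Split: [10, 5, 20, 18] -> [10, 5] and [20, 18]
    Split: [10, 5] -> [10] and [5]
    Merge: [10] + [5] -> [5, 10]
    Split: [20, 18] -> [20] and [18]
    Merge: [20] + [18] -> [18, 20]
  Merge: [5, 10] + [18, 20] -> [5, 10, 18, 20]
  Split: [28, 6, 33, 11] -> [28, 6] and [33, 11]
    Split: [28, 6] -> [28] and [6]
    Merge: [28] + [6] -> [6, 28]
    Split: [33, 11] -> [33] and [11]
    Merge: [33] + [11] -> [11, 33]
  Merge: [6, 28] + [11, 33] -> [6, 11, 28, 33]
Merge: [5, 10, 18, 20] + [6, 11, 28, 33] -> [5, 6, 10, 11, 18, 20, 28, 33]

Final sorted array: [5, 6, 10, 11, 18, 20, 28, 33]

The merge sort proceeds by recursively splitting the array and merging sorted halves.
After all merges, the sorted array is [5, 6, 10, 11, 18, 20, 28, 33].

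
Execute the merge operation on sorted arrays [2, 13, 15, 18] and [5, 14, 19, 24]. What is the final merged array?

Merging process:

Compare 2 vs 5: take 2 from left. Merged: [2]
Compare 13 vs 5: take 5 from right. Merged: [2, 5]
Compare 13 vs 14: take 13 from left. Merged: [2, 5, 13]
Compare 15 vs 14: take 14 from right. Merged: [2, 5, 13, 14]
Compare 15 vs 19: take 15 from left. Merged: [2, 5, 13, 14, 15]
Compare 18 vs 19: take 18 from left. Merged: [2, 5, 13, 14, 15, 18]
Append remaining from right: [19, 24]. Merged: [2, 5, 13, 14, 15, 18, 19, 24]

Final merged array: [2, 5, 13, 14, 15, 18, 19, 24]
Total comparisons: 6

The merged array is [2, 5, 13, 14, 15, 18, 19, 24], requiring 6 comparisons. The merge step runs in O(n) time where n is the total number of elements.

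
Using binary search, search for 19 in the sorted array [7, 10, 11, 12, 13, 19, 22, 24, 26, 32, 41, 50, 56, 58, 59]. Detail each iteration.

Binary search for 19 in [7, 10, 11, 12, 13, 19, 22, 24, 26, 32, 41, 50, 56, 58, 59]:

lo=0, hi=14, mid=7, arr[mid]=24 -> 24 > 19, search left half
lo=0, hi=6, mid=3, arr[mid]=12 -> 12 < 19, search right half
lo=4, hi=6, mid=5, arr[mid]=19 -> Found target at index 5!

Binary search finds 19 at index 5 after 3 comparisons. The search repeatedly halves the search space by comparing with the middle element.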